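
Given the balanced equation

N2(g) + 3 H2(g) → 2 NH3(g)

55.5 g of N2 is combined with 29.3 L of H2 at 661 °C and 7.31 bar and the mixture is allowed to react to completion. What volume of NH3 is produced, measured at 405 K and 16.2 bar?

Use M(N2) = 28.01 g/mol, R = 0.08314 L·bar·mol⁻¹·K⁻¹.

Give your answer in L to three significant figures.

n(N2) = 55.5 / 28.01 = 1.981 mol
n(H2) = PV/RT = (7.31 × 29.3) / (0.08314 × 934.15) = 2.758 mol
For 1.981 mol N2, stoichiometry requires (3/1) × 1.981 = 5.943 mol H2; 2.758 mol is available, so H2 is limiting.
n(NH3) = (2/3) × 2.758 = 1.839 mol
V(NH3) = nRT/P = 1.839 × 0.08314 × 405 / 16.2 = 3.822 L

3.82 L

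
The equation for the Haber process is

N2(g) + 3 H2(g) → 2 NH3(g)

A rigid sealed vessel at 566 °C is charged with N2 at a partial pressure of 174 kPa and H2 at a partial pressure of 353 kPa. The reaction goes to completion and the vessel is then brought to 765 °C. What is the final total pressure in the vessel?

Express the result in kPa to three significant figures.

With V and T fixed, P_i ∝ n_i, so the mole ratios apply directly to partial pressures at 566 °C.
P(H2) required for 174 kPa of N2 = (3/1) × 174 = 522.0 kPa; available 353 kPa, so H2 is limiting.
P(N2) remaining = 174 − (1/3) × 353 = 56.33 kPa
P(gaseous products) = (2)/3 × 353 = 235.3 kPa
P_total at 566 °C = 56.33 + 235.3 = 291.6 kPa
Scaling to 765 °C: P = 291.6 × 1038.15/839.15 = 360.8 kPa

361 kPa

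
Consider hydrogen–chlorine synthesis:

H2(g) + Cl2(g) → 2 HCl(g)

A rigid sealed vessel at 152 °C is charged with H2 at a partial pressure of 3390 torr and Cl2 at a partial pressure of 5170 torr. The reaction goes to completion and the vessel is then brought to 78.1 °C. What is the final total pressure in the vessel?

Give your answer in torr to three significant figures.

With V and T fixed, P_i ∝ n_i, so the mole ratios apply directly to partial pressures at 152 °C.
P(Cl2) required for 3390 torr of H2 = (1/1) × 3390 = 3390 torr; available 5170 torr, so H2 is limiting.
P(Cl2) remaining = 5170 − (1/1) × 3390 = 1780 torr
P(gaseous products) = (2)/1 × 3390 = 6780 torr
P_total at 152 °C = 1780 + 6780 = 8560 torr
Scaling to 78.1 °C: P = 8560 × 351.25/425.15 = 7072 torr

7070 torr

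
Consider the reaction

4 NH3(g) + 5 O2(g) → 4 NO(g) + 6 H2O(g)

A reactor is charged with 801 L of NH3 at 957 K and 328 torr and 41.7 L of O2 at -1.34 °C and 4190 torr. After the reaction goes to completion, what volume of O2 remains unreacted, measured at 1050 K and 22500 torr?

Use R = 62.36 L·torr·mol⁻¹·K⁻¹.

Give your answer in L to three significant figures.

14.0 L

n(NH3) = PV/RT = (328 × 801) / (62.36 × 957) = 4.402 mol
n(O2) = PV/RT = (4190 × 41.7) / (62.36 × 271.81) = 10.31 mol
For 4.402 mol NH3, stoichiometry requires (5/4) × 4.402 = 5.503 mol O2; 10.31 mol is available, so NH3 is limiting.
n(O2) consumed = (5/4) × 4.402 = 5.503 mol; remaining = 10.31 − 5.503 = 4.807 mol
V(O2) = nRT/P = 4.807 × 62.36 × 1050 / 22500 = 13.99 L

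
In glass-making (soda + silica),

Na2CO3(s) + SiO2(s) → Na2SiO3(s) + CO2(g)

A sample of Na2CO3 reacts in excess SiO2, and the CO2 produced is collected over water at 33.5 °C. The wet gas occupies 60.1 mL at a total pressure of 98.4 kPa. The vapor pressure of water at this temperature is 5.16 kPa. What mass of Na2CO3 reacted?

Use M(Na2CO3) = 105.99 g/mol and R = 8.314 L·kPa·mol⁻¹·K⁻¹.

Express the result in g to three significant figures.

P(CO2) = 98.4 − 5.16 = 93.24 kPa
n(CO2) = PV/RT = (93.24 × 0.06010) / (8.314 × 306.65) = 0.002198 mol
n(Na2CO3) = (1/1) × 0.002198 = 0.002198 mol
m(Na2CO3) = 0.002198 × 105.99 = 0.2330 g

0.233 g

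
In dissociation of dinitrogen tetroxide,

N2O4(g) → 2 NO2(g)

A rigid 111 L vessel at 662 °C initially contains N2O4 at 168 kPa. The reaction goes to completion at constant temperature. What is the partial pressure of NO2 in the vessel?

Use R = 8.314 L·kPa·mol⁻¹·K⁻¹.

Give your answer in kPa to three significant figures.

n(N2O4)₀ = PV/RT = (168 × 111) / (8.314 × 935.15) = 2.399 mol
n(NO2) = (2/1) × 2.399 = 4.798 mol
P(NO2) = nRT/V = 4.798 × 8.314 × 935.15 / 111 = 336.1 kPa

336 kPa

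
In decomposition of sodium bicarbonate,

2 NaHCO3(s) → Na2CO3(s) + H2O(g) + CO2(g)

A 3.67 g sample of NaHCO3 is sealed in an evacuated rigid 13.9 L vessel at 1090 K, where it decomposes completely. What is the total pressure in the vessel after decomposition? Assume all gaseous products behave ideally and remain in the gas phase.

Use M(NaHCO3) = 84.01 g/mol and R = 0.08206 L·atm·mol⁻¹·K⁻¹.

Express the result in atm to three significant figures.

0.281 atm

n(NaHCO3) = 3.67 / 84.01 = 0.04369 mol
n(gas produced) = (2/2) × 0.04369 = 0.04369 mol
P = nRT/V = 0.04369 × 0.08206 × 1090 / 13.9 = 0.2811 atm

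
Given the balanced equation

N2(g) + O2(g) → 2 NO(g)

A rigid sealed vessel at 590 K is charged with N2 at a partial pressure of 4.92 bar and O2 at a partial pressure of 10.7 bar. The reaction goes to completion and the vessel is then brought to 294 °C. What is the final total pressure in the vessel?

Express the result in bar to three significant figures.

15.0 bar

At constant V, partial pressures at 590 K are proportional to moles, so apply stoichiometry directly to pressures.
P(O2) required for 4.92 bar of N2 = (1/1) × 4.92 = 4.920 bar; available 10.7 bar, so N2 is limiting.
P(O2) remaining = 10.7 − (1/1) × 4.92 = 5.780 bar
P(gaseous products) = (2)/1 × 4.92 = 9.840 bar
P_total at 590 K = 5.780 + 9.840 = 15.62 bar
Scaling to 294 °C: P = 15.62 × 567.15/590 = 15.02 bar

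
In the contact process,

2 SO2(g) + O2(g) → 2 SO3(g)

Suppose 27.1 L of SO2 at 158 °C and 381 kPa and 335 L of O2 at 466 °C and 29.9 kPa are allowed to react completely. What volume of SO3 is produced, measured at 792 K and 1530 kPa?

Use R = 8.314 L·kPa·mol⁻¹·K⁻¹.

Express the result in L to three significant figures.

n(SO2) = PV/RT = (381 × 27.1) / (8.314 × 431.15) = 2.880 mol
n(O2) = PV/RT = (29.9 × 335) / (8.314 × 739.15) = 1.630 mol
For 2.880 mol SO2, stoichiometry requires (1/2) × 2.880 = 1.440 mol O2; 1.630 mol is available, so SO2 is limiting.
n(SO3) = (2/2) × 2.880 = 2.880 mol
V(SO3) = nRT/P = 2.880 × 8.314 × 792 / 1530 = 12.39 L

12.4 L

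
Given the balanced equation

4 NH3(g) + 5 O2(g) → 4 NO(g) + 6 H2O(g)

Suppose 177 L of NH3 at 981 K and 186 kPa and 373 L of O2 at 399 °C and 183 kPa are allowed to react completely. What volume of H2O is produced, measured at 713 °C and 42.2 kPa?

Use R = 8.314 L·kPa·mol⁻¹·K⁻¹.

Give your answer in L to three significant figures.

1180 L

n(NH3) = PV/RT = (186 × 177) / (8.314 × 981) = 4.037 mol
n(O2) = PV/RT = (183 × 373) / (8.314 × 672.15) = 12.21 mol
For 4.037 mol NH3, stoichiometry requires (5/4) × 4.037 = 5.046 mol O2; 12.21 mol is available, so NH3 is limiting.
n(H2O) = (6/4) × 4.037 = 6.056 mol
V(H2O) = nRT/P = 6.056 × 8.314 × 986.15 / 42.2 = 1177 L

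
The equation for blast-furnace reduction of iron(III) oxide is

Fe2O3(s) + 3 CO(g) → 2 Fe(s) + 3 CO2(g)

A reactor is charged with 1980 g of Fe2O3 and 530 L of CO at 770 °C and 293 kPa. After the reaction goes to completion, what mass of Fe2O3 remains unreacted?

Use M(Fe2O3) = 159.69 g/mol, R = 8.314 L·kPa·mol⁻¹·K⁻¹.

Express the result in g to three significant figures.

1030 g

n(Fe2O3) = 1980 / 159.69 = 12.40 mol
n(CO) = PV/RT = (293 × 530) / (8.314 × 1043.15) = 17.91 mol
For 12.40 mol Fe2O3, stoichiometry requires (3/1) × 12.40 = 37.20 mol CO; 17.91 mol is available, so CO is limiting.
n(Fe2O3) consumed = (1/3) × 17.91 = 5.970 mol; remaining = 12.40 − 5.970 = 6.430 mol
m(Fe2O3) = 6.430 × 159.69 = 1027 g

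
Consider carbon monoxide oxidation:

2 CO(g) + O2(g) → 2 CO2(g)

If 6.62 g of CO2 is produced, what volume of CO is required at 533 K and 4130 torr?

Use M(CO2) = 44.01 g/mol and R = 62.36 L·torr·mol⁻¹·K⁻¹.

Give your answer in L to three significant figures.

n(CO2) = 6.620 / 44.01 = 0.1504 mol
n(CO) = (2/2) × 0.1504 = 0.1504 mol
V = nRT/P = 0.1504 × 62.36 × 533 / 4130 = 1.210 L

1.21 L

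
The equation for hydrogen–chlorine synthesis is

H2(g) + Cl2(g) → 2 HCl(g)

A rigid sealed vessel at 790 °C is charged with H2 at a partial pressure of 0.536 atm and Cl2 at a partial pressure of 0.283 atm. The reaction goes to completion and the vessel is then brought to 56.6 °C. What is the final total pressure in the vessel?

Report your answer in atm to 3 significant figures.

With V and T fixed, P_i ∝ n_i, so the mole ratios apply directly to partial pressures at 790 °C.
P(Cl2) required for 0.536 atm of H2 = (1/1) × 0.536 = 0.5360 atm; available 0.283 atm, so Cl2 is limiting.
P(H2) remaining = 0.536 − (1/1) × 0.283 = 0.2530 atm
P(gaseous products) = (2)/1 × 0.283 = 0.5660 atm
P_total at 790 °C = 0.2530 + 0.5660 = 0.8190 atm
Scaling to 56.6 °C: P = 0.8190 × 329.75/1063.15 = 0.2540 atm

0.254 atm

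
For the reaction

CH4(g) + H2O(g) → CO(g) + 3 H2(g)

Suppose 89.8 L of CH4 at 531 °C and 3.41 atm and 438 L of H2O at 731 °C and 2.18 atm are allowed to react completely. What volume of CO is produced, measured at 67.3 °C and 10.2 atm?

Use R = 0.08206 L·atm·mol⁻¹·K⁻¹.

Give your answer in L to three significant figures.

n(CH4) = PV/RT = (3.41 × 89.8) / (0.08206 × 804.15) = 4.640 mol
n(H2O) = PV/RT = (2.18 × 438) / (0.08206 × 1004.15) = 11.59 mol
For 4.640 mol CH4, stoichiometry requires (1/1) × 4.640 = 4.640 mol H2O; 11.59 mol is available, so CH4 is limiting.
n(CO) = (1/1) × 4.640 = 4.640 mol
V(CO) = nRT/P = 4.640 × 0.08206 × 340.45 / 10.2 = 12.71 L

12.7 L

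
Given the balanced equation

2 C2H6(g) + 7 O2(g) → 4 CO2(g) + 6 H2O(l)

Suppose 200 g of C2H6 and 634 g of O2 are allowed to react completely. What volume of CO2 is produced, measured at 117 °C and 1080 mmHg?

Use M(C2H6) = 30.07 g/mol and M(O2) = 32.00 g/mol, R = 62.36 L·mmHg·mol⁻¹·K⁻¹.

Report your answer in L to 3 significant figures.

255 L

n(C2H6) = 200 / 30.07 = 6.651 mol
n(O2) = 634 / 32.00 = 19.81 mol
For 6.651 mol C2H6, stoichiometry requires (7/2) × 6.651 = 23.28 mol O2; 19.81 mol is available, so O2 is limiting.
n(CO2) = (4/7) × 19.81 = 11.32 mol
V(CO2) = nRT/P = 11.32 × 62.36 × 390.15 / 1080 = 255.0 L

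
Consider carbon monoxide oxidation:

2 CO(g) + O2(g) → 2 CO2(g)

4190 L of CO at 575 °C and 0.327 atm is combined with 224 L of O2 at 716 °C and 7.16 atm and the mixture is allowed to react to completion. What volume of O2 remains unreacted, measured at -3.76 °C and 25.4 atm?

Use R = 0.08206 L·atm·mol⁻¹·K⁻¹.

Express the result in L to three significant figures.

8.63 L

n(CO) = PV/RT = (0.327 × 4190) / (0.08206 × 848.15) = 19.69 mol
n(O2) = PV/RT = (7.16 × 224) / (0.08206 × 989.15) = 19.76 mol
For 19.69 mol CO, stoichiometry requires (1/2) × 19.69 = 9.845 mol O2; 19.76 mol is available, so CO is limiting.
n(O2) consumed = (1/2) × 19.69 = 9.845 mol; remaining = 19.76 − 9.845 = 9.915 mol
V(O2) = nRT/P = 9.915 × 0.08206 × 269.39 / 25.4 = 8.629 L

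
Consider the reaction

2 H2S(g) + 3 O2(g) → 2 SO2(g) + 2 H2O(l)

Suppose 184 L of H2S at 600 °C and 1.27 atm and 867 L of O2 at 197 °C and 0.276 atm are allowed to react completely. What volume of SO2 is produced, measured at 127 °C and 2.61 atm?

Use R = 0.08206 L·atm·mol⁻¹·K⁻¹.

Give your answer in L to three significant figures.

41.0 L

n(H2S) = PV/RT = (1.27 × 184) / (0.08206 × 873.15) = 3.261 mol
n(O2) = PV/RT = (0.276 × 867) / (0.08206 × 470.15) = 6.202 mol
For 3.261 mol H2S, stoichiometry requires (3/2) × 3.261 = 4.892 mol O2; 6.202 mol is available, so H2S is limiting.
n(SO2) = (2/2) × 3.261 = 3.261 mol
V(SO2) = nRT/P = 3.261 × 0.08206 × 400.15 / 2.61 = 41.03 L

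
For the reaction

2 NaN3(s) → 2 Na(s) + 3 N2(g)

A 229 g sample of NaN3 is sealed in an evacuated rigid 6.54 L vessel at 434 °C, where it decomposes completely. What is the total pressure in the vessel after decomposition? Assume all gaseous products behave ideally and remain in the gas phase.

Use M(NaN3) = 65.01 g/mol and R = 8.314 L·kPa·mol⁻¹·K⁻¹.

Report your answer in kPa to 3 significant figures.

4750 kPa

n(NaN3) = 229 / 65.01 = 3.523 mol
n(gas produced) = (3/2) × 3.523 = 5.285 mol
P = nRT/V = 5.285 × 8.314 × 707.15 / 6.54 = 4751 kPa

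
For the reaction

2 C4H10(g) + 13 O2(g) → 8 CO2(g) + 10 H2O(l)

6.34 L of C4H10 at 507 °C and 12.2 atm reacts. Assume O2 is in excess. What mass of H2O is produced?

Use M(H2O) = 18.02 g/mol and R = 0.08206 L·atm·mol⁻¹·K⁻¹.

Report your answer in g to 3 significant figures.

109 g

n(C4H10) = PV/RT = (12.2 × 6.34) / (0.08206 × 780.15) = 1.208 mol
n(H2O) = (10/2) × 1.208 = 6.040 mol
m(H2O) = 6.040 × 18.02 = 108.8 g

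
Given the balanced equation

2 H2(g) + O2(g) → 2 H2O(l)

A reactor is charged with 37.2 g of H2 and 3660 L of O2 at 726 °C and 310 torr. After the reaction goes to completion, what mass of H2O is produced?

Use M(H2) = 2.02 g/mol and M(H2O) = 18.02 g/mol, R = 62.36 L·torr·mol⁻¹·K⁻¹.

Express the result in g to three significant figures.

n(H2) = 37.2 / 2.02 = 18.42 mol
n(O2) = PV/RT = (310 × 3660) / (62.36 × 999.15) = 18.21 mol
For 18.42 mol H2, stoichiometry requires (1/2) × 18.42 = 9.210 mol O2; 18.21 mol is available, so H2 is limiting.
n(H2O) = (2/2) × 18.42 = 18.42 mol
m(H2O) = 18.42 × 18.02 = 331.9 g

332 g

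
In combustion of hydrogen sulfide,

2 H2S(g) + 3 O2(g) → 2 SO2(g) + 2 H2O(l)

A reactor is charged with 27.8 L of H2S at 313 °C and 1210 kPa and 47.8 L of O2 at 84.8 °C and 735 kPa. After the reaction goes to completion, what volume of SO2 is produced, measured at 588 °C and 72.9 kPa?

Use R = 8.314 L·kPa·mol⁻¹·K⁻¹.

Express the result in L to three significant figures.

n(H2S) = PV/RT = (1210 × 27.8) / (8.314 × 586.15) = 6.903 mol
n(O2) = PV/RT = (735 × 47.8) / (8.314 × 357.95) = 11.81 mol
For 6.903 mol H2S, stoichiometry requires (3/2) × 6.903 = 10.35 mol O2; 11.81 mol is available, so H2S is limiting.
n(SO2) = (2/2) × 6.903 = 6.903 mol
V(SO2) = nRT/P = 6.903 × 8.314 × 861.15 / 72.9 = 678.0 L

678 L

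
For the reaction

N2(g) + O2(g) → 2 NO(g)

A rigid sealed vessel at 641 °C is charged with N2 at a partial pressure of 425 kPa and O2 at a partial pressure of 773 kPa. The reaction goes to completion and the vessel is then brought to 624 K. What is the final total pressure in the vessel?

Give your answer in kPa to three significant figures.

With V and T fixed, P_i ∝ n_i, so the mole ratios apply directly to partial pressures at 641 °C.
P(O2) required for 425 kPa of N2 = (1/1) × 425 = 425.0 kPa; available 773 kPa, so N2 is limiting.
P(O2) remaining = 773 − (1/1) × 425 = 348.0 kPa
P(gaseous products) = (2)/1 × 425 = 850.0 kPa
P_total at 641 °C = 348.0 + 850.0 = 1198 kPa
Scaling to 624 K: P = 1198 × 624/914.15 = 817.8 kPa

818 kPa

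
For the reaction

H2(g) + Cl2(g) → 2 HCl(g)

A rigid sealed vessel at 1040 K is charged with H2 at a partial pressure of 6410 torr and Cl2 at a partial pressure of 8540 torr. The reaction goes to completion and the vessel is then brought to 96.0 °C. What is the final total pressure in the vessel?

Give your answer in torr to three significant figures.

At constant V, partial pressures at 1040 K are proportional to moles, so apply stoichiometry directly to pressures.
P(Cl2) required for 6410 torr of H2 = (1/1) × 6410 = 6410 torr; available 8540 torr, so H2 is limiting.
P(Cl2) remaining = 8540 − (1/1) × 6410 = 2130 torr
P(gaseous products) = (2)/1 × 6410 = 12820 torr
P_total at 1040 K = 2130 + 12820 = 14950 torr
Scaling to 96.0 °C: P = 14950 × 369.15/1040 = 5307 torr

5310 torr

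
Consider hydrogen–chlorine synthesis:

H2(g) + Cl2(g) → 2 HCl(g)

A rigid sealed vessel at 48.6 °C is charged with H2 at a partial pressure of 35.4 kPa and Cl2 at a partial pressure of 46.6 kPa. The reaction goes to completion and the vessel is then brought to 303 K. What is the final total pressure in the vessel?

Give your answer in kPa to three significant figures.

77.2 kPa

At constant V, partial pressures at 48.6 °C are proportional to moles, so apply stoichiometry directly to pressures.
P(Cl2) required for 35.4 kPa of H2 = (1/1) × 35.4 = 35.40 kPa; available 46.6 kPa, so H2 is limiting.
P(Cl2) remaining = 46.6 − (1/1) × 35.4 = 11.20 kPa
P(gaseous products) = (2)/1 × 35.4 = 70.80 kPa
P_total at 48.6 °C = 11.20 + 70.80 = 82.00 kPa
Scaling to 303 K: P = 82.00 × 303/321.75 = 77.22 kPa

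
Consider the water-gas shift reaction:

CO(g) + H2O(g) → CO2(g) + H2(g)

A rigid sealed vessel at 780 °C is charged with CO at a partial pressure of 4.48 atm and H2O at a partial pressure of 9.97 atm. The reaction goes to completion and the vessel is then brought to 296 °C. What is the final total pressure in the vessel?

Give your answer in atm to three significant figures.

7.81 atm

With V and T fixed, P_i ∝ n_i, so the mole ratios apply directly to partial pressures at 780 °C.
P(H2O) required for 4.48 atm of CO = (1/1) × 4.48 = 4.480 atm; available 9.97 atm, so CO is limiting.
P(H2O) remaining = 9.97 − (1/1) × 4.48 = 5.490 atm
P(gaseous products) = (1+1)/1 × 4.48 = 8.960 atm
P_total at 780 °C = 5.490 + 8.960 = 14.45 atm
Scaling to 296 °C: P = 14.45 × 569.15/1053.15 = 7.809 atm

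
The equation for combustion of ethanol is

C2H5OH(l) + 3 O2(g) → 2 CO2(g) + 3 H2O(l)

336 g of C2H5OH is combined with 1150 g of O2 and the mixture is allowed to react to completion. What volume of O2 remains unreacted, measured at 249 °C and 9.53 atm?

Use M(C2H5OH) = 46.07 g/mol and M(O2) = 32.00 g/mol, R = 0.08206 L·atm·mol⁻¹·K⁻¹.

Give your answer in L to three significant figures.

63.2 L

n(C2H5OH) = 336 / 46.07 = 7.293 mol
n(O2) = 1150 / 32.00 = 35.94 mol
For 7.293 mol C2H5OH, stoichiometry requires (3/1) × 7.293 = 21.88 mol O2; 35.94 mol is available, so C2H5OH is limiting.
n(O2) consumed = (3/1) × 7.293 = 21.88 mol; remaining = 35.94 − 21.88 = 14.06 mol
V(O2) = nRT/P = 14.06 × 0.08206 × 522.15 / 9.53 = 63.21 L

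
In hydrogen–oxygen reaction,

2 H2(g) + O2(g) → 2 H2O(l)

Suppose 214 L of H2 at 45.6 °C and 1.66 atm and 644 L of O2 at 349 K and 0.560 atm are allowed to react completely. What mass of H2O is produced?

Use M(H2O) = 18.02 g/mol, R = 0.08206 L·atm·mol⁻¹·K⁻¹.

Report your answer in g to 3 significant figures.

n(H2) = PV/RT = (1.66 × 214) / (0.08206 × 318.75) = 13.58 mol
n(O2) = PV/RT = (0.560 × 644) / (0.08206 × 349) = 12.59 mol
For 13.58 mol H2, stoichiometry requires (1/2) × 13.58 = 6.790 mol O2; 12.59 mol is available, so H2 is limiting.
n(H2O) = (2/2) × 13.58 = 13.58 mol
m(H2O) = 13.58 × 18.02 = 244.7 g

245 g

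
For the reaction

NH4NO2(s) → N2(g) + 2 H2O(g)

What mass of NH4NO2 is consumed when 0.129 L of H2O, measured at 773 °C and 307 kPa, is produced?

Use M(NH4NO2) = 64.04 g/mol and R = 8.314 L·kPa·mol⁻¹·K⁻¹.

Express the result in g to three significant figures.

0.146 g

n(H2O) = PV/RT = (307 × 0.129) / (8.314 × 1046.15) = 0.004553 mol
n(NH4NO2) = (1/2) × 0.004553 = 0.002276 mol
m(NH4NO2) = 0.002276 × 64.04 = 0.1458 g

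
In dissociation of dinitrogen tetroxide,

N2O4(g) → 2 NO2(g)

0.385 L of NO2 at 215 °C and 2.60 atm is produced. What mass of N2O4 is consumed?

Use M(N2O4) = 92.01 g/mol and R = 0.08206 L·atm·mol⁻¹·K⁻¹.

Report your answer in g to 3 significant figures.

1.15 g

n(NO2) = PV/RT = (2.60 × 0.385) / (0.08206 × 488.15) = 0.02499 mol
n(N2O4) = (1/2) × 0.02499 = 0.01249 mol
m(N2O4) = 0.01249 × 92.01 = 1.149 g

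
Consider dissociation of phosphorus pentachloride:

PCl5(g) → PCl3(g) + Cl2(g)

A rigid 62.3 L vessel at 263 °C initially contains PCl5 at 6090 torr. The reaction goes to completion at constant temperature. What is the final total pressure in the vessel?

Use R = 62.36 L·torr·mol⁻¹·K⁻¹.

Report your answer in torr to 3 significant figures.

Since T and V are fixed, P_final/P_initial = n_final/n_initial = 2/1.
P_final = (2/1) × 6090 = 12180 torr

12200 torr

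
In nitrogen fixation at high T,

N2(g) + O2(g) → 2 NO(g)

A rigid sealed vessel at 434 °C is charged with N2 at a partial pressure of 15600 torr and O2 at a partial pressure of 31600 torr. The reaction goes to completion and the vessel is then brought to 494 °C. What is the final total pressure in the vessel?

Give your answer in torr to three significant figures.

51200 torr

Because the vessel is rigid and T is held at 434 °C, work the stoichiometry in partial pressures (P_i = n_iRT/V).
P(O2) required for 15600 torr of N2 = (1/1) × 15600 = 15600 torr; available 31600 torr, so N2 is limiting.
P(O2) remaining = 31600 − (1/1) × 15600 = 16000 torr
P(gaseous products) = (2)/1 × 15600 = 31200 torr
P_total at 434 °C = 16000 + 31200 = 47200 torr
Scaling to 494 °C: P = 47200 × 767.15/707.15 = 51200 torr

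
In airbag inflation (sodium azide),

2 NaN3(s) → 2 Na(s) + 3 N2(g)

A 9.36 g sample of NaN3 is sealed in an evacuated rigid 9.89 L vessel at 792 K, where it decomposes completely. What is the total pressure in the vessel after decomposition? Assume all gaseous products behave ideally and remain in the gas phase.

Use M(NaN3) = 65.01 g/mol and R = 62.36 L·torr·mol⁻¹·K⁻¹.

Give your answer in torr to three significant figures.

n(NaN3) = 9.36 / 65.01 = 0.1440 mol
n(gas produced) = (3/2) × 0.1440 = 0.2160 mol
P = nRT/V = 0.2160 × 62.36 × 792 / 9.89 = 1079 torr

1080 torr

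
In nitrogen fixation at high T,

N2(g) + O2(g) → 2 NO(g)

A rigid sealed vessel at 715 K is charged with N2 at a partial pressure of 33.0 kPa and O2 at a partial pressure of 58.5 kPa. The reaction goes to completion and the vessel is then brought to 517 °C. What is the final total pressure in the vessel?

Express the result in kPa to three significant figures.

101 kPa

Because the vessel is rigid and T is held at 715 K, work the stoichiometry in partial pressures (P_i = n_iRT/V).
P(O2) required for 33.0 kPa of N2 = (1/1) × 33.0 = 33.00 kPa; available 58.5 kPa, so N2 is limiting.
P(O2) remaining = 58.5 − (1/1) × 33.0 = 25.50 kPa
P(gaseous products) = (2)/1 × 33.0 = 66.00 kPa
P_total at 715 K = 25.50 + 66.00 = 91.50 kPa
Scaling to 517 °C: P = 91.50 × 790.15/715 = 101.1 kPa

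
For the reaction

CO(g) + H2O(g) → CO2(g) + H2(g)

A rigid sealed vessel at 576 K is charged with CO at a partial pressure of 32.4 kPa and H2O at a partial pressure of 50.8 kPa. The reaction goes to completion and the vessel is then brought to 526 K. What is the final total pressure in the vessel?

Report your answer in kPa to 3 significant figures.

Because the vessel is rigid and T is held at 576 K, work the stoichiometry in partial pressures (P_i = n_iRT/V).
P(H2O) required for 32.4 kPa of CO = (1/1) × 32.4 = 32.40 kPa; available 50.8 kPa, so CO is limiting.
P(H2O) remaining = 50.8 − (1/1) × 32.4 = 18.40 kPa
P(gaseous products) = (1+1)/1 × 32.4 = 64.80 kPa
P_total at 576 K = 18.40 + 64.80 = 83.20 kPa
Scaling to 526 K: P = 83.20 × 526/576 = 75.98 kPa

76.0 kPa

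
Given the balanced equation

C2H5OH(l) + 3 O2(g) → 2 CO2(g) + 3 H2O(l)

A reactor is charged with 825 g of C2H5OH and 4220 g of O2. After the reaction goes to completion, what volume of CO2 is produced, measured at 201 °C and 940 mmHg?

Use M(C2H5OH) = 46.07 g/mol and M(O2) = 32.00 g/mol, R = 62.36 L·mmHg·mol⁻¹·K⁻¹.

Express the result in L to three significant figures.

n(C2H5OH) = 825 / 46.07 = 17.91 mol
n(O2) = 4220 / 32.00 = 131.9 mol
For 17.91 mol C2H5OH, stoichiometry requires (3/1) × 17.91 = 53.73 mol O2; 131.9 mol is available, so C2H5OH is limiting.
n(CO2) = (2/1) × 17.91 = 35.82 mol
V(CO2) = nRT/P = 35.82 × 62.36 × 474.15 / 940 = 1127 L

1130 L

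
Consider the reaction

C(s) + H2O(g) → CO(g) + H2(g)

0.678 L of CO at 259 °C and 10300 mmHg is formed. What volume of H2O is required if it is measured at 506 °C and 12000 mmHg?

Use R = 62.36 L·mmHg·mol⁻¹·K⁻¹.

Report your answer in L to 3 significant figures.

n(CO) = PV/RT = (10300 × 0.678) / (62.36 × 532.15) = 0.2104 mol
n(H2O) = (1/1) × 0.2104 = 0.2104 mol
V = nRT/P = 0.2104 × 62.36 × 779.15 / 12000 = 0.8519 L

0.852 L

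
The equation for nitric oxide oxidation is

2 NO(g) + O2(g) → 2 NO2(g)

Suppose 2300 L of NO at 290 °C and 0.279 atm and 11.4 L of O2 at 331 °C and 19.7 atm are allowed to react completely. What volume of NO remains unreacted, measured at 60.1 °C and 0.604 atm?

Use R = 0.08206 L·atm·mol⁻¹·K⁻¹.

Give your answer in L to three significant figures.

n(NO) = PV/RT = (0.279 × 2300) / (0.08206 × 563.15) = 13.89 mol
n(O2) = PV/RT = (19.7 × 11.4) / (0.08206 × 604.15) = 4.530 mol
For 13.89 mol NO, stoichiometry requires (1/2) × 13.89 = 6.945 mol O2; 4.530 mol is available, so O2 is limiting.
n(NO) consumed = (2/1) × 4.530 = 9.060 mol; remaining = 13.89 − 9.060 = 4.830 mol
V(NO) = nRT/P = 4.830 × 0.08206 × 333.25 / 0.604 = 218.7 L

219 L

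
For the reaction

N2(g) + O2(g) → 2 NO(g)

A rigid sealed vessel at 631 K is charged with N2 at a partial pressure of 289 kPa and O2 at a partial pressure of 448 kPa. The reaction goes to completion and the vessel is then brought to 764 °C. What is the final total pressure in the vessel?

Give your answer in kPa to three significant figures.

1210 kPa

Because the vessel is rigid and T is held at 631 K, work the stoichiometry in partial pressures (P_i = n_iRT/V).
P(O2) required for 289 kPa of N2 = (1/1) × 289 = 289.0 kPa; available 448 kPa, so N2 is limiting.
P(O2) remaining = 448 − (1/1) × 289 = 159.0 kPa
P(gaseous products) = (2)/1 × 289 = 578.0 kPa
P_total at 631 K = 159.0 + 578.0 = 737.0 kPa
Scaling to 764 °C: P = 737.0 × 1037.15/631 = 1211 kPa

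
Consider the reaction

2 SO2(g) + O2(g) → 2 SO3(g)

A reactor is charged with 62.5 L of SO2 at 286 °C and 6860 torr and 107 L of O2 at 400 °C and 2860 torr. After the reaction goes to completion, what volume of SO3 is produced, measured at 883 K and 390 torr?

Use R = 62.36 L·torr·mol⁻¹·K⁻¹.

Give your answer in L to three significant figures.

n(SO2) = PV/RT = (6860 × 62.5) / (62.36 × 559.15) = 12.30 mol
n(O2) = PV/RT = (2860 × 107) / (62.36 × 673.15) = 7.290 mol
For 12.30 mol SO2, stoichiometry requires (1/2) × 12.30 = 6.150 mol O2; 7.290 mol is available, so SO2 is limiting.
n(SO3) = (2/2) × 12.30 = 12.30 mol
V(SO3) = nRT/P = 12.30 × 62.36 × 883 / 390 = 1737 L

1740 L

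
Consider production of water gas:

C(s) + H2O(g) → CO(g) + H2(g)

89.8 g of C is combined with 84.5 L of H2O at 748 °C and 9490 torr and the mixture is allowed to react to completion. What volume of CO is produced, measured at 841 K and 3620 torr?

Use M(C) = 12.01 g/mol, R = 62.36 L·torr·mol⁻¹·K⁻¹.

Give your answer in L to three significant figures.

n(C) = 89.8 / 12.01 = 7.477 mol
n(H2O) = PV/RT = (9490 × 84.5) / (62.36 × 1021.15) = 12.59 mol
For 7.477 mol C, stoichiometry requires (1/1) × 7.477 = 7.477 mol H2O; 12.59 mol is available, so C is limiting.
n(CO) = (1/1) × 7.477 = 7.477 mol
V(CO) = nRT/P = 7.477 × 62.36 × 841 / 3620 = 108.3 L

108 L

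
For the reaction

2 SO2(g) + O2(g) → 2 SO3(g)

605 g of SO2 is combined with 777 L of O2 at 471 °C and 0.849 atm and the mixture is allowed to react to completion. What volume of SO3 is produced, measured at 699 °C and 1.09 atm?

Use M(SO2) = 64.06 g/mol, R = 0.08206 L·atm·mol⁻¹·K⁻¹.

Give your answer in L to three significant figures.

691 L

n(SO2) = 605 / 64.06 = 9.444 mol
n(O2) = PV/RT = (0.849 × 777) / (0.08206 × 744.15) = 10.80 mol
For 9.444 mol SO2, stoichiometry requires (1/2) × 9.444 = 4.722 mol O2; 10.80 mol is available, so SO2 is limiting.
n(SO3) = (2/2) × 9.444 = 9.444 mol
V(SO3) = nRT/P = 9.444 × 0.08206 × 972.15 / 1.09 = 691.2 L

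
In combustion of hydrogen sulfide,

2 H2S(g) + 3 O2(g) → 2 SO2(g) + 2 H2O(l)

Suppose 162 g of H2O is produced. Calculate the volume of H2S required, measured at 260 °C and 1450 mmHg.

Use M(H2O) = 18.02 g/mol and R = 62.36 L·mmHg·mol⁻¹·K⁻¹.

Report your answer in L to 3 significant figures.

n(H2O) = 162.0 / 18.02 = 8.990 mol
n(H2S) = (2/2) × 8.990 = 8.990 mol
V = nRT/P = 8.990 × 62.36 × 533.15 / 1450 = 206.1 L

206 L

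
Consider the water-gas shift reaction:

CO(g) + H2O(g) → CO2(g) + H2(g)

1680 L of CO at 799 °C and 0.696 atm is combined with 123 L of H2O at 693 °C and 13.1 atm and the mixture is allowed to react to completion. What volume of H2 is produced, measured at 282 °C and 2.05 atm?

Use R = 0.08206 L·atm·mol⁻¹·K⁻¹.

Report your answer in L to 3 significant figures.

n(CO) = PV/RT = (0.696 × 1680) / (0.08206 × 1072.15) = 13.29 mol
n(H2O) = PV/RT = (13.1 × 123) / (0.08206 × 966.15) = 20.32 mol
For 13.29 mol CO, stoichiometry requires (1/1) × 13.29 = 13.29 mol H2O; 20.32 mol is available, so CO is limiting.
n(H2) = (1/1) × 13.29 = 13.29 mol
V(H2) = nRT/P = 13.29 × 0.08206 × 555.15 / 2.05 = 295.3 L

295 L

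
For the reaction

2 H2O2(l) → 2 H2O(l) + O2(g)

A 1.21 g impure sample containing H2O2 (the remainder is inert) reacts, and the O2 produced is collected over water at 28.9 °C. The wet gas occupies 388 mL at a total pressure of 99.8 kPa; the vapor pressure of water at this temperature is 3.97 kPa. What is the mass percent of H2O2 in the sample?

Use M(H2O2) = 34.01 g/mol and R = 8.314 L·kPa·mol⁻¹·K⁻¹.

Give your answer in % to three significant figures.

P(O2) = 99.8 − 3.97 = 95.83 kPa
n(O2) = PV/RT = (95.83 × 0.3880) / (8.314 × 302.05) = 0.01481 mol
n(H2O2) = (2/1) × 0.01481 = 0.02962 mol
m(H2O2) = 0.02962 × 34.01 = 1.007 g
%H2O2 = 1.007 / 1.21 × 100 = 83.22%

83.2 %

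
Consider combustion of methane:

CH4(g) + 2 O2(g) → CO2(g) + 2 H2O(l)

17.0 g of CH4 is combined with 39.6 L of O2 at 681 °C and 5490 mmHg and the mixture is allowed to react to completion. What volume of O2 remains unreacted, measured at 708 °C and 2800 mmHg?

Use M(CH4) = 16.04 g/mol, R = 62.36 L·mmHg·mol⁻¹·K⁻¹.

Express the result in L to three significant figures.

n(CH4) = 17.0 / 16.04 = 1.060 mol
n(O2) = PV/RT = (5490 × 39.6) / (62.36 × 954.15) = 3.654 mol
For 1.060 mol CH4, stoichiometry requires (2/1) × 1.060 = 2.120 mol O2; 3.654 mol is available, so CH4 is limiting.
n(O2) consumed = (2/1) × 1.060 = 2.120 mol; remaining = 3.654 − 2.120 = 1.534 mol
V(O2) = nRT/P = 1.534 × 62.36 × 981.15 / 2800 = 33.52 L

33.5 L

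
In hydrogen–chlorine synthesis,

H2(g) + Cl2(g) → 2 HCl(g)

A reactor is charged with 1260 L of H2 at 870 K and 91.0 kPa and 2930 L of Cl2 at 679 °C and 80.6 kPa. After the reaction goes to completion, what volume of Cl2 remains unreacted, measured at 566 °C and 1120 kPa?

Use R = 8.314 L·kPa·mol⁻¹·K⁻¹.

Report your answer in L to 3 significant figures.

87.1 L

n(H2) = PV/RT = (91.0 × 1260) / (8.314 × 870) = 15.85 mol
n(Cl2) = PV/RT = (80.6 × 2930) / (8.314 × 952.15) = 29.83 mol
For 15.85 mol H2, stoichiometry requires (1/1) × 15.85 = 15.85 mol Cl2; 29.83 mol is available, so H2 is limiting.
n(Cl2) consumed = (1/1) × 15.85 = 15.85 mol; remaining = 29.83 − 15.85 = 13.98 mol
V(Cl2) = nRT/P = 13.98 × 8.314 × 839.15 / 1120 = 87.08 L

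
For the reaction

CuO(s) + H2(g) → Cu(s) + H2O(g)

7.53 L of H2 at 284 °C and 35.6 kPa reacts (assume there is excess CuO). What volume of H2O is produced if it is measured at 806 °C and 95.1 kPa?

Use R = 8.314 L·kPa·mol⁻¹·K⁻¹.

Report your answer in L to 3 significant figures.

n(H2) = PV/RT = (35.6 × 7.53) / (8.314 × 557.15) = 0.05787 mol
n(H2O) = (1/1) × 0.05787 = 0.05787 mol
V = nRT/P = 0.05787 × 8.314 × 1079.15 / 95.1 = 5.460 L

5.46 L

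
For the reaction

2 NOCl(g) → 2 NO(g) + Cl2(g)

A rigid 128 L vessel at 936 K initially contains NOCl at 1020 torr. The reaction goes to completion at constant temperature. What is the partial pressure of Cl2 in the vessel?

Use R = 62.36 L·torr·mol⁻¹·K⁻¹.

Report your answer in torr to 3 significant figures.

510 torr

n(NOCl)₀ = PV/RT = (1020 × 128) / (62.36 × 936) = 2.237 mol
n(Cl2) = (1/2) × 2.237 = 1.119 mol
P(Cl2) = nRT/V = 1.119 × 62.36 × 936 / 128 = 510.3 torr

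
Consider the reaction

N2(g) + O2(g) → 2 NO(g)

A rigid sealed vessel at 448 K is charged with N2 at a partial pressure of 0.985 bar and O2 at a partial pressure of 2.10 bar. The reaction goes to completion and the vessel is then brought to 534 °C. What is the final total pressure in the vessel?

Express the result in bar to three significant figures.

Because the vessel is rigid and T is held at 448 K, work the stoichiometry in partial pressures (P_i = n_iRT/V).
P(O2) required for 0.985 bar of N2 = (1/1) × 0.985 = 0.9850 bar; available 2.10 bar, so N2 is limiting.
P(O2) remaining = 2.10 − (1/1) × 0.985 = 1.115 bar
P(gaseous products) = (2)/1 × 0.985 = 1.970 bar
P_total at 448 K = 1.115 + 1.970 = 3.085 bar
Scaling to 534 °C: P = 3.085 × 807.15/448 = 5.558 bar

5.56 bar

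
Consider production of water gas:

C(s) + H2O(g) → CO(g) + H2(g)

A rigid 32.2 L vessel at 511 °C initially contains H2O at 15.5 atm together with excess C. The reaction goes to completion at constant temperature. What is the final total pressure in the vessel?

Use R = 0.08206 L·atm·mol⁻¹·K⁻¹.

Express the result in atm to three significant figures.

31.0 atm

Rigid vessel, constant T ⇒ P scales with total gas moles (1 → 2).
P_final = (2/1) × 15.5 = 31.00 atm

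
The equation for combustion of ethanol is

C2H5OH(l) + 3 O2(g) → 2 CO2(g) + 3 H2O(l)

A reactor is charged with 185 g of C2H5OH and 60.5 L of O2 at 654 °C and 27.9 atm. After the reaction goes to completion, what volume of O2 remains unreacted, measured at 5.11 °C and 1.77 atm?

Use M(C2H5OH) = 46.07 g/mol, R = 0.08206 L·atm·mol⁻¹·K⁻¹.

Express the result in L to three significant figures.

n(C2H5OH) = 185 / 46.07 = 4.016 mol
n(O2) = PV/RT = (27.9 × 60.5) / (0.08206 × 927.15) = 22.19 mol
For 4.016 mol C2H5OH, stoichiometry requires (3/1) × 4.016 = 12.05 mol O2; 22.19 mol is available, so C2H5OH is limiting.
n(O2) consumed = (3/1) × 4.016 = 12.05 mol; remaining = 22.19 − 12.05 = 10.14 mol
V(O2) = nRT/P = 10.14 × 0.08206 × 278.26 / 1.77 = 130.8 L

131 L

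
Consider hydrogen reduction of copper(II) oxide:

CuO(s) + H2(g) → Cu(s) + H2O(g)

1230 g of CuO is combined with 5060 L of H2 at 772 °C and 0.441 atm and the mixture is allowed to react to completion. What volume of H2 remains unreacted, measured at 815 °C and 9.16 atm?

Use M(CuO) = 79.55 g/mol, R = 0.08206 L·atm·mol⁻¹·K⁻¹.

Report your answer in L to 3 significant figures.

103 L

n(CuO) = 1230 / 79.55 = 15.46 mol
n(H2) = PV/RT = (0.441 × 5060) / (0.08206 × 1045.15) = 26.02 mol
For 15.46 mol CuO, stoichiometry requires (1/1) × 15.46 = 15.46 mol H2; 26.02 mol is available, so CuO is limiting.
n(H2) consumed = (1/1) × 15.46 = 15.46 mol; remaining = 26.02 − 15.46 = 10.56 mol
V(H2) = nRT/P = 10.56 × 0.08206 × 1088.15 / 9.16 = 102.9 L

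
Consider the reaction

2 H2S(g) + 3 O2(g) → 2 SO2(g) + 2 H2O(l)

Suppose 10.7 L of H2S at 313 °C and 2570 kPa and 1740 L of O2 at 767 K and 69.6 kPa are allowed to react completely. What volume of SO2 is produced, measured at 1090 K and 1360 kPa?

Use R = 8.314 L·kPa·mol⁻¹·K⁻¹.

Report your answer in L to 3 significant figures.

n(H2S) = PV/RT = (2570 × 10.7) / (8.314 × 586.15) = 5.643 mol
n(O2) = PV/RT = (69.6 × 1740) / (8.314 × 767) = 18.99 mol
For 5.643 mol H2S, stoichiometry requires (3/2) × 5.643 = 8.464 mol O2; 18.99 mol is available, so H2S is limiting.
n(SO2) = (2/2) × 5.643 = 5.643 mol
V(SO2) = nRT/P = 5.643 × 8.314 × 1090 / 1360 = 37.60 L

37.6 L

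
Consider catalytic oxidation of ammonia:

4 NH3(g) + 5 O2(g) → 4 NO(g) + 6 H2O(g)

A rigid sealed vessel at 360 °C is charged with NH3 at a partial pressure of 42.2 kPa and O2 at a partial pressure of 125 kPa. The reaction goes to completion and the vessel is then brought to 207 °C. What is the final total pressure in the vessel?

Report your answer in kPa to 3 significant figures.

At constant V, partial pressures at 360 °C are proportional to moles, so apply stoichiometry directly to pressures.
P(O2) required for 42.2 kPa of NH3 = (5/4) × 42.2 = 52.75 kPa; available 125 kPa, so NH3 is limiting.
P(O2) remaining = 125 − (5/4) × 42.2 = 72.25 kPa
P(gaseous products) = (4+6)/4 × 42.2 = 105.5 kPa
P_total at 360 °C = 72.25 + 105.5 = 177.8 kPa
Scaling to 207 °C: P = 177.8 × 480.15/633.15 = 134.8 kPa

135 kPa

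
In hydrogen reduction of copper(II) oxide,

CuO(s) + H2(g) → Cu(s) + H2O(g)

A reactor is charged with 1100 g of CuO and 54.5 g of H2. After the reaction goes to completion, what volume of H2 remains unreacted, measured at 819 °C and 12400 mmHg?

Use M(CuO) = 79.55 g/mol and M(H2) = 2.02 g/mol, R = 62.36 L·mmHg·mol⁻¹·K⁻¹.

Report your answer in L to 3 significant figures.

72.2 L

n(CuO) = 1100 / 79.55 = 13.83 mol
n(H2) = 54.5 / 2.02 = 26.98 mol
For 13.83 mol CuO, stoichiometry requires (1/1) × 13.83 = 13.83 mol H2; 26.98 mol is available, so CuO is limiting.
n(H2) consumed = (1/1) × 13.83 = 13.83 mol; remaining = 26.98 − 13.83 = 13.15 mol
V(H2) = nRT/P = 13.15 × 62.36 × 1092.15 / 12400 = 72.23 L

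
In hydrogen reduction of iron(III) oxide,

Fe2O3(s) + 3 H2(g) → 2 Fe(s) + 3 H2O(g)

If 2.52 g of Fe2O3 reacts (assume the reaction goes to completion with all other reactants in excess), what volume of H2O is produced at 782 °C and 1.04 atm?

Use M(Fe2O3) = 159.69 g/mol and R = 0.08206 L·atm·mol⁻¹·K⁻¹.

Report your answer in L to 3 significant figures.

3.94 L

n(Fe2O3) = 2.520 / 159.69 = 0.01578 mol
n(H2O) = (3/1) × 0.01578 = 0.04734 mol
V = nRT/P = 0.04734 × 0.08206 × 1055.15 / 1.04 = 3.941 L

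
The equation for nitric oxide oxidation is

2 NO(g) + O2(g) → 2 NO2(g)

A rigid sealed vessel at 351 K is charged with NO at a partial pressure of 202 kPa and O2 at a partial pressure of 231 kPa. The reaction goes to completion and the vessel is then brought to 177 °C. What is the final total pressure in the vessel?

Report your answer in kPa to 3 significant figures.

426 kPa

At constant V, partial pressures at 351 K are proportional to moles, so apply stoichiometry directly to pressures.
P(O2) required for 202 kPa of NO = (1/2) × 202 = 101.0 kPa; available 231 kPa, so NO is limiting.
P(O2) remaining = 231 − (1/2) × 202 = 130.0 kPa
P(gaseous products) = (2)/2 × 202 = 202.0 kPa
P_total at 351 K = 130.0 + 202.0 = 332.0 kPa
Scaling to 177 °C: P = 332.0 × 450.15/351 = 425.8 kPa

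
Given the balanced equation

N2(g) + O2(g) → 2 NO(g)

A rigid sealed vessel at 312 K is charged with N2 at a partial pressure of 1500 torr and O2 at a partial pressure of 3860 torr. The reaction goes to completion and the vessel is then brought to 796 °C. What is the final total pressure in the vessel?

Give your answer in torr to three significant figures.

With V and T fixed, P_i ∝ n_i, so the mole ratios apply directly to partial pressures at 312 K.
P(O2) required for 1500 torr of N2 = (1/1) × 1500 = 1500 torr; available 3860 torr, so N2 is limiting.
P(O2) remaining = 3860 − (1/1) × 1500 = 2360 torr
P(gaseous products) = (2)/1 × 1500 = 3000 torr
P_total at 312 K = 2360 + 3000 = 5360 torr
Scaling to 796 °C: P = 5360 × 1069.15/312 = 18370 torr

18400 torr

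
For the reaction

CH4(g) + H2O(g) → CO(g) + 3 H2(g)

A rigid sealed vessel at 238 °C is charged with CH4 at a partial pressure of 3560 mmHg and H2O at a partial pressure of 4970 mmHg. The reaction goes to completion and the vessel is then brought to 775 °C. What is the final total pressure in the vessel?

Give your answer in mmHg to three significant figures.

32100 mmHg

At constant V, partial pressures at 238 °C are proportional to moles, so apply stoichiometry directly to pressures.
P(H2O) required for 3560 mmHg of CH4 = (1/1) × 3560 = 3560 mmHg; available 4970 mmHg, so CH4 is limiting.
P(H2O) remaining = 4970 − (1/1) × 3560 = 1410 mmHg
P(gaseous products) = (1+3)/1 × 3560 = 14240 mmHg
P_total at 238 °C = 1410 + 14240 = 15650 mmHg
Scaling to 775 °C: P = 15650 × 1048.15/511.15 = 32090 mmHg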